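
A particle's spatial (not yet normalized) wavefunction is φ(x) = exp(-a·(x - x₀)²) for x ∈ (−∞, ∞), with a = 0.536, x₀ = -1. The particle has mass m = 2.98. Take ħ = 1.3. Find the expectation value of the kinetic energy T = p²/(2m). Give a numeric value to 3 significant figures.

T = −(ħ²/2m) d²/dx², so ⟨T⟩ = −(ħ²/2m) ∫ φ*·φ'' dx / ∫|φ|² dx; with m = 2.98.
Gaussian moments (u = x − x₀): ∫u^(2j)·e^(−2au²) du = (2j−1)!!/(4a)^j · √(π/(2a)), odd powers integrate to 0; here √(π/(2a)) = 1.7119. Derivatives: d/dx e^(−au²) = −2au·e^(−au²), d²/dx² e^(−au²) = (4a²u² − 2a)·e^(−au²).
State is unnormalized: ∫|φ|² dx = 1.7119, and ∫φ*·(−ħ²/2m · φ'') dx = 0.26019, so ⟨T⟩ = 0.26019 / 1.7119.
⟨T⟩ = 0.15199.

0.152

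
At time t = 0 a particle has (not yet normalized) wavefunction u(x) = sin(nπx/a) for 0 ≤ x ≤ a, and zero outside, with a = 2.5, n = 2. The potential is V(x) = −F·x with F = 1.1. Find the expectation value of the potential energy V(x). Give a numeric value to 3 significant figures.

-1.38

⟨V⟩ = ∫ V(x)·|u|² dx / ∫|u|² dx.
With sin²θ = (1 − cos2θ)/2 on 0 ≤ x ≤ a: ∫sin²(nπx/a) dx = a/2, ∫x·sin²(nπx/a) dx = a²/4, ∫x²·sin²(nπx/a) dx = a³·(1/6 − 1/(4n²π²)); higher powers xᵏ the same way, integrating xᵏ·cos(2nπx/a) by parts.
State is unnormalized: ∫|u|² dx = 1.2500, and ∫u*·V(x)·u dx = -1.7188, so ⟨V⟩ = -1.7188 / 1.2500.
⟨V⟩ = -1.3750.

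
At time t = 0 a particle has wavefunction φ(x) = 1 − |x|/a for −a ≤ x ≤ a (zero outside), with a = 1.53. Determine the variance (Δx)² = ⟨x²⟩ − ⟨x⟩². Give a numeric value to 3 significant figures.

Compute ⟨x⟩ and ⟨x²⟩ separately, then (Δx)² = ⟨x²⟩ − ⟨x⟩².
φ is even, so ∫ over [−a, a] = 2∫₀ᵃ with φ = 1 − x/a there: ∫₀ᵃ (1 − x/a)² dx = a/3, ∫₀ᵃ x²(1 − x/a)² dx = a³/30, ∫₀ᵃ x⁴(1 − x/a)² dx = a⁵/105.
Normalization: ∫|φ|² dx = 1.0200.
⟨x⟩ = 0.0000 and ⟨x²⟩ = 0.23409.
(Δx)² = 0.23409 − (0.0000)² = 0.23409.

0.234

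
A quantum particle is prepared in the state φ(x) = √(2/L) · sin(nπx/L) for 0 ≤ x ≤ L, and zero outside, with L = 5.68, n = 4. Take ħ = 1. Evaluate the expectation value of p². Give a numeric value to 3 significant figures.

p² φ = −ħ² d²φ/dx²; ⟨p²⟩ = −ħ² ∫ φ*·φ'' dx.
d/dx sin(nπx/L) = (nπ/L)·cos(nπx/L) and d²/dx² sin(nπx/L) = −(nπ/L)²·sin(nπx/L); on 0 ≤ x ≤ L, ∫sin²(nπx/L) dx = L/2 and ∫sin(nπx/L)·cos(nπx/L) dx = 0.
⟨p²⟩ = 4.8947.

4.89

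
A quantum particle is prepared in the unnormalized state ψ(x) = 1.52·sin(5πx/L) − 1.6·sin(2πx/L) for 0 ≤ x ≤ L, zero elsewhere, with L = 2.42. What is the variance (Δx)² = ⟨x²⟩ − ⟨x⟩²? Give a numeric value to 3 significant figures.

0.441

Compute ⟨x⟩ and ⟨x²⟩ separately, then (Δx)² = ⟨x²⟩ − ⟨x⟩².
On 0 ≤ x ≤ L (j ≠ l): ∫sin²(jπx/L) dx = L/2, ∫sin(jπx/L)·sin(lπx/L) dx = 0; diagonal moments ∫x·sin²(jπx/L) dx = L²/4, ∫x²·sin²(jπx/L) dx = L³·(1/6 − 1/(4j²π²)); cross terms ∫x·sin(jπx/L)·sin(lπx/L) dx = 0 for j + l even and −4jlL²/(π²(j² − l²)²) for j + l odd, ∫x²·sin(jπx/L)·sin(lπx/L) dx = (−1)^(j+l)·4jlL³/(π²(j² − l²)²); higher powers the same way via product-to-sum and parts.
Normalization: ∫|ψ|² dx = 5.8932.
⟨x⟩ = 1.2544 and ⟨x²⟩ = 2.0150.
(Δx)² = 2.0150 − (1.2544)² = 0.44144.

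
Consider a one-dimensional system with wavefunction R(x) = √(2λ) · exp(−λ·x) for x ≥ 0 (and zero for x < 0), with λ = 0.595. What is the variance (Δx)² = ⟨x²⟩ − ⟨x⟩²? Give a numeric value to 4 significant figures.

Compute ⟨x⟩ and ⟨x²⟩ separately, then (Δx)² = ⟨x²⟩ − ⟨x⟩².
Every integrand reduces to terms xʲ·e^(−2λx) on [0, ∞); use ∫₀^∞ xʲ·e^(−2λx) dx = j!/(2λ)^(j+1).
⟨x⟩ = 0.84034 and ⟨x²⟩ = 1.4123.
(Δx)² = 1.4123 − (0.84034)² = 0.70616.

0.7062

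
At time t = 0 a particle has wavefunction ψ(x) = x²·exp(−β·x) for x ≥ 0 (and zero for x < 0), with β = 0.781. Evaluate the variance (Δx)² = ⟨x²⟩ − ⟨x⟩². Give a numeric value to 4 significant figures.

Compute ⟨x⟩ and ⟨x²⟩ separately, then (Δx)² = ⟨x²⟩ − ⟨x⟩².
Every integrand reduces to terms xʲ·e^(−2βx) on [0, ∞); use ∫₀^∞ xʲ·e^(−2βx) dx = j!/(2β)^(j+1).
Normalization: ∫|ψ|² dx = 2.5811.
⟨x⟩ = 3.2010 and ⟨x²⟩ = 12.296.
(Δx)² = 12.296 − (3.2010)² = 2.0493.

2.049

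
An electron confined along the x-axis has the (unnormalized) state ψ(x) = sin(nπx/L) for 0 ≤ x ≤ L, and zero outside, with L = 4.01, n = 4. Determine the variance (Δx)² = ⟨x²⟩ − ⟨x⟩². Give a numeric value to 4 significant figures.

1.289

Compute ⟨x⟩ and ⟨x²⟩ separately, then (Δx)² = ⟨x²⟩ − ⟨x⟩².
With sin²θ = (1 − cos2θ)/2 on 0 ≤ x ≤ L: ∫sin²(nπx/L) dx = L/2, ∫x·sin²(nπx/L) dx = L²/4, ∫x²·sin²(nπx/L) dx = L³·(1/6 − 1/(4n²π²)); higher powers xᵏ the same way, integrating xᵏ·cos(2nπx/L) by parts.
Normalization: ∫|ψ|² dx = 2.0050.
⟨x⟩ = 2.0050 and ⟨x²⟩ = 5.3091.
(Δx)² = 5.3091 − (2.0050)² = 1.2891.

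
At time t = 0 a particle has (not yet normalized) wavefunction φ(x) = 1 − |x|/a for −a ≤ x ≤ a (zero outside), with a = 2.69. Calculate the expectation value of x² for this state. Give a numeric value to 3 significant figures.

⟨x²⟩ = ∫ x²·|φ|² dx / ∫|φ|² dx (integrals over the domain).
φ is even, so ∫ over [−a, a] = 2∫₀ᵃ with φ = 1 − x/a there: ∫₀ᵃ (1 − x/a)² dx = a/3, ∫₀ᵃ x²(1 − x/a)² dx = a³/30, ∫₀ᵃ x⁴(1 − x/a)² dx = a⁵/105.
State is unnormalized: ∫|φ|² dx = 1.7933, and ∫φ*·x²·φ dx = 1.2977, so ⟨x²⟩ = 1.2977 / 1.7933.
⟨x²⟩ = 0.72361.

0.724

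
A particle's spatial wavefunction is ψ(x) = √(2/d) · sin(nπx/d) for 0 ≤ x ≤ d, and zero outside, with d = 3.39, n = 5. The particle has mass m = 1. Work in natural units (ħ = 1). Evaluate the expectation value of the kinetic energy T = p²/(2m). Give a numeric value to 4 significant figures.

10.74

T = −(ħ²/2m) d²/dx², so ⟨T⟩ = −(ħ²/2m) ∫ ψ*·ψ'' dx; with m = 1.
d/dx sin(nπx/d) = (nπ/d)·cos(nπx/d) and d²/dx² sin(nπx/d) = −(nπ/d)²·sin(nπx/d); on 0 ≤ x ≤ d, ∫sin²(nπx/d) dx = d/2 and ∫sin(nπx/d)·cos(nπx/d) dx = 0.
⟨T⟩ = 10.735.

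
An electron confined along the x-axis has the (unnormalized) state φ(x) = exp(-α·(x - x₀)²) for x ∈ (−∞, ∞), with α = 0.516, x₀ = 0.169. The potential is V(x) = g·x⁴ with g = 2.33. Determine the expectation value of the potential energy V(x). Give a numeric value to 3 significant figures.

1.84

⟨V⟩ = ∫ V(x)·|φ|² dx / ∫|φ|² dx.
Gaussian moments (u = x − x₀): ∫u^(2j)·e^(−2αu²) du = (2j−1)!!/(4α)^j · √(π/(2α)), odd powers integrate to 0; here √(π/(2α)) = 1.7448.
State is unnormalized: ∫|φ|² dx = 1.7448, and ∫φ*·V(x)·φ dx = 3.2037, so ⟨V⟩ = 3.2037 / 1.7448.
⟨V⟩ = 1.8362.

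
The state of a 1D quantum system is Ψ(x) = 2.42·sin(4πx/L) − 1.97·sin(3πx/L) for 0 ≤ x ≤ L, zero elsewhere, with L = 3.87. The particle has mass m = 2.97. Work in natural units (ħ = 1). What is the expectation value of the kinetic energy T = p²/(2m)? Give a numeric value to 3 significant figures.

T = −(ħ²/2m) d²/dx², so ⟨T⟩ = −(ħ²/2m) ∫ Ψ*·Ψ'' dx / ∫|Ψ|² dx; with m = 2.97.
d²/dx² sin(jπx/L) = −(jπ/L)²·sin(jπx/L); on 0 ≤ x ≤ L, ∫sin²(jπx/L) dx = L/2 and ∫sin(jπx/L)·sin(lπx/L) dx = 0 for j ≠ l, so only diagonal terms survive in ∫|Ψ|² and ∫Ψ·Ψ″; ∫Ψ·Ψ′ dx = [Ψ²/2] between the walls = 0.
State is unnormalized: ∫|Ψ|² dx = 18.842, and ∫Ψ*·(−ħ²/2m · Ψ'') dx = 27.613, so ⟨T⟩ = 27.613 / 18.842.
⟨T⟩ = 1.4655.

1.47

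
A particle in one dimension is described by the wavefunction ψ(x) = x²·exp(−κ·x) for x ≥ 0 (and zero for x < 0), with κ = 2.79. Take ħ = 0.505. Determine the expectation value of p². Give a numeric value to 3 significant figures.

p² ψ = −ħ² d²ψ/dx²; ⟨p²⟩ = −ħ² ∫ ψ*·ψ'' dx / ∫|ψ|² dx.
Differentiate x²·exp(−κ·x) with the product rule; every integrand then reduces to terms xʲ·e^(−2κx) on [0, ∞), with ∫₀^∞ xʲ·e^(−2κx) dx = j!/(2κ)^(j+1).
State is unnormalized: ∫|ψ|² dx = 0.0044365, and ∫ψ*·(−ħ² ψ'') dx = 0.0029357, so ⟨p²⟩ = 0.0029357 / 0.0044365.
⟨p²⟩ = 0.66171.

0.662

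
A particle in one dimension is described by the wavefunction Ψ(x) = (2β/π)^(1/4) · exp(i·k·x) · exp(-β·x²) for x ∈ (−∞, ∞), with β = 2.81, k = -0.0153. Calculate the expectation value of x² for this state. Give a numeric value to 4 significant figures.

⟨x²⟩ = ∫ x²·|Ψ|² dx (integrals over the domain).
Gaussian moments: ∫x^(2j)·e^(−2βx²) dx = (2j−1)!!/(4β)^j · √(π/(2β)), odd powers integrate to 0; here √(π/(2β)) = 0.74766.
⟨x²⟩ = 0.088968.

0.08897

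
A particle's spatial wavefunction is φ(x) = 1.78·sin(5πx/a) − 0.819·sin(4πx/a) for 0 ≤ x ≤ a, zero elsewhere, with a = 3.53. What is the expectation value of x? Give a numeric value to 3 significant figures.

⟨x⟩ = ∫ x·|φ|² dx / ∫|φ|² dx (integrals over the domain).
On 0 ≤ x ≤ a (j ≠ l): ∫sin²(jπx/a) dx = a/2, ∫sin(jπx/a)·sin(lπx/a) dx = 0; diagonal moments ∫x·sin²(jπx/a) dx = a²/4, ∫x²·sin²(jπx/a) dx = a³·(1/6 − 1/(4j²π²)); cross terms ∫x·sin(jπx/a)·sin(lπx/a) dx = 0 for j + l even and −4jla²/(π²(j² − l²)²) for j + l odd, ∫x²·sin(jπx/a)·sin(lπx/a) dx = (−1)^(j+l)·4jla³/(π²(j² − l²)²); higher powers the same way via product-to-sum and parts.
State is unnormalized: ∫|φ|² dx = 6.7761, and ∫φ*·x·φ dx = 15.596, so ⟨x⟩ = 15.596 / 6.7761.
⟨x⟩ = 2.3015.

2.30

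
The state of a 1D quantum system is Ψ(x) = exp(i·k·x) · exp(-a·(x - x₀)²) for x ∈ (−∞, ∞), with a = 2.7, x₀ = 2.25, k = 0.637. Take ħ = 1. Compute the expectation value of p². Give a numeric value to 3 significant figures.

3.11

p² Ψ = −ħ² d²Ψ/dx²; ⟨p²⟩ = −ħ² ∫ Ψ*·Ψ'' dx / ∫|Ψ|² dx.
Gaussian moments (u = x − x₀): ∫u^(2j)·e^(−2au²) du = (2j−1)!!/(4a)^j · √(π/(2a)), odd powers integrate to 0; here √(π/(2a)) = 0.76274. Derivatives: Ψ′ = (ik − 2au)·Ψ, Ψ″ = ((ik − 2au)² − 2a)·Ψ; the odd-in-u pieces drop out.
State is unnormalized: ∫|Ψ|² dx = 0.76274, and ∫Ψ*·(−ħ² Ψ'') dx = 2.3689, so ⟨p²⟩ = 2.3689 / 0.76274.
⟨p²⟩ = 3.1058.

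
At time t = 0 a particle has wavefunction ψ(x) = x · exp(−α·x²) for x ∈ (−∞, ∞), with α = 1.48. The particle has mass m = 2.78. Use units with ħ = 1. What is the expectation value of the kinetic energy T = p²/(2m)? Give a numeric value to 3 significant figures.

0.799

T = −(ħ²/2m) d²/dx², so ⟨T⟩ = −(ħ²/2m) ∫ ψ*·ψ'' dx / ∫|ψ|² dx; with m = 2.78.
Expand each integrand as polynomial × e^(−2αx²) and use ∫x^(2j)·e^(−2αx²) dx = (2j−1)!!/(4α)^j · √(π/(2α)), odd powers → 0; here √(π/(2α)) = 1.0302. Differentiate with the product rule, d/dx e^(−αx²) = −2αx·e^(−αx²).
State is unnormalized: ∫|ψ|² dx = 0.17402, and ∫ψ*·(−ħ²/2m · ψ'') dx = 0.13897, so ⟨T⟩ = 0.13897 / 0.17402.
⟨T⟩ = 0.79856.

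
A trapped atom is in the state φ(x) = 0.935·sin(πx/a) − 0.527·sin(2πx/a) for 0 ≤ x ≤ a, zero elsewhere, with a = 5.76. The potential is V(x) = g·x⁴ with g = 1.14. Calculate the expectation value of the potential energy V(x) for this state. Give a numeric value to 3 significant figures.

⟨V⟩ = ∫ V(x)·|φ|² dx / ∫|φ|² dx.
On 0 ≤ x ≤ a (j ≠ l): ∫sin²(jπx/a) dx = a/2, ∫sin(jπx/a)·sin(lπx/a) dx = 0; diagonal moments ∫x·sin²(jπx/a) dx = a²/4, ∫x²·sin²(jπx/a) dx = a³·(1/6 − 1/(4j²π²)); cross terms ∫x·sin(jπx/a)·sin(lπx/a) dx = 0 for j + l even and −4jla²/(π²(j² − l²)²) for j + l odd, ∫x²·sin(jπx/a)·sin(lπx/a) dx = (−1)^(j+l)·4jla³/(π²(j² − l²)²); higher powers the same way via product-to-sum and parts.
State is unnormalized: ∫|φ|² dx = 3.3176, and ∫φ*·V(x)·φ dx = 953.09, so ⟨V⟩ = 953.09 / 3.3176.
⟨V⟩ = 287.28.

287.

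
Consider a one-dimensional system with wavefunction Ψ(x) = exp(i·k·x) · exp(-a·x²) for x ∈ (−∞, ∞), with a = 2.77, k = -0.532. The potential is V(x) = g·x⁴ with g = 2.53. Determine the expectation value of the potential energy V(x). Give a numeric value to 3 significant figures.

⟨V⟩ = ∫ V(x)·|Ψ|² dx / ∫|Ψ|² dx.
Gaussian moments: ∫x^(2j)·e^(−2ax²) dx = (2j−1)!!/(4a)^j · √(π/(2a)), odd powers integrate to 0; here √(π/(2a)) = 0.75304.
State is unnormalized: ∫|Ψ|² dx = 0.75304, and ∫Ψ*·V(x)·Ψ dx = 0.046557, so ⟨V⟩ = 0.046557 / 0.75304.
⟨V⟩ = 0.061825.

0.0618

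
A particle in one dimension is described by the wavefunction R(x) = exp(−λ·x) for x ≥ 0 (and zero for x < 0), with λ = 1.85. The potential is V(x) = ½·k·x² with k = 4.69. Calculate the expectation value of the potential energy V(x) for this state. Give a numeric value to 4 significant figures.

0.3426

⟨V⟩ = ∫ V(x)·|R|² dx / ∫|R|² dx.
Every integrand reduces to terms xʲ·e^(−2λx) on [0, ∞); use ∫₀^∞ xʲ·e^(−2λx) dx = j!/(2λ)^(j+1).
State is unnormalized: ∫|R|² dx = 0.27027, and ∫R*·V(x)·R dx = 0.092591, so ⟨V⟩ = 0.092591 / 0.27027.
⟨V⟩ = 0.34259.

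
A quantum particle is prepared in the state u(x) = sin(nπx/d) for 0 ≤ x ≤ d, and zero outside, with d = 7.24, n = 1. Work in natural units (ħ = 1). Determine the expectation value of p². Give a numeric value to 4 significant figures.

0.1883

p² u = −ħ² d²u/dx²; ⟨p²⟩ = −ħ² ∫ u*·u'' dx / ∫|u|² dx.
d/dx sin(nπx/d) = (nπ/d)·cos(nπx/d) and d²/dx² sin(nπx/d) = −(nπ/d)²·sin(nπx/d); on 0 ≤ x ≤ d, ∫sin²(nπx/d) dx = d/2 and ∫sin(nπx/d)·cos(nπx/d) dx = 0.
State is unnormalized: ∫|u|² dx = 3.6200, and ∫u*·(−ħ² u'') dx = 0.68160, so ⟨p²⟩ = 0.68160 / 3.6200.
⟨p²⟩ = 0.18829.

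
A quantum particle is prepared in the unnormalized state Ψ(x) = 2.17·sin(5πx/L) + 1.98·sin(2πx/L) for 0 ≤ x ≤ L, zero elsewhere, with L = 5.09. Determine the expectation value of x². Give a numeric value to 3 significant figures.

⟨x²⟩ = ∫ x²·|Ψ|² dx / ∫|Ψ|² dx (integrals over the domain).
On 0 ≤ x ≤ L (j ≠ l): ∫sin²(jπx/L) dx = L/2, ∫sin(jπx/L)·sin(lπx/L) dx = 0; diagonal moments ∫x·sin²(jπx/L) dx = L²/4, ∫x²·sin²(jπx/L) dx = L³·(1/6 − 1/(4j²π²)); cross terms ∫x·sin(jπx/L)·sin(lπx/L) dx = 0 for j + l even and −4jlL²/(π²(j² − l²)²) for j + l odd, ∫x²·sin(jπx/L)·sin(lπx/L) dx = (−1)^(j+l)·4jlL³/(π²(j² − l²)²); higher powers the same way via product-to-sum and parts.
State is unnormalized: ∫|Ψ|² dx = 21.962, and ∫Ψ*·x²·Ψ dx = 175.34, so ⟨x²⟩ = 175.34 / 21.962.
⟨x²⟩ = 7.9841.

7.98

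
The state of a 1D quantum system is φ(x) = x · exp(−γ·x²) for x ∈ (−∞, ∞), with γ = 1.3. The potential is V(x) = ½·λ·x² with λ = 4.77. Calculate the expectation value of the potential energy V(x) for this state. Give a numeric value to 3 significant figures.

1.38

⟨V⟩ = ∫ V(x)·|φ|² dx / ∫|φ|² dx.
Expand each integrand as polynomial × e^(−2γx²) and use ∫x^(2j)·e^(−2γx²) dx = (2j−1)!!/(4γ)^j · √(π/(2γ)), odd powers → 0; here √(π/(2γ)) = 1.0992.
State is unnormalized: ∫|φ|² dx = 0.21139, and ∫φ*·V(x)·φ dx = 0.29086, so ⟨V⟩ = 0.29086 / 0.21139.
⟨V⟩ = 1.3760.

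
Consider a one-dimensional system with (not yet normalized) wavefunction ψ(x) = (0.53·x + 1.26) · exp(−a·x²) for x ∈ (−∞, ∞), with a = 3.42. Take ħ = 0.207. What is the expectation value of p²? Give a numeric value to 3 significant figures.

0.150

p² ψ = −ħ² d²ψ/dx²; ⟨p²⟩ = −ħ² ∫ ψ*·ψ'' dx / ∫|ψ|² dx.
Expand each integrand as polynomial × e^(−2ax²) and use ∫x^(2j)·e^(−2ax²) dx = (2j−1)!!/(4a)^j · √(π/(2a)), odd powers → 0; here √(π/(2a)) = 0.67771. Differentiate with the product rule, d/dx e^(−ax²) = −2ax·e^(−ax²).
State is unnormalized: ∫|ψ|² dx = 1.0899, and ∫ψ*·(−ħ² ψ'') dx = 0.16379, so ⟨p²⟩ = 0.16379 / 1.0899.
⟨p²⟩ = 0.15029.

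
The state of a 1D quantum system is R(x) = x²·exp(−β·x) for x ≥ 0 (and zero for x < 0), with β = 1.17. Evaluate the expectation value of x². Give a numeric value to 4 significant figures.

⟨x²⟩ = ∫ x²·|R|² dx / ∫|R|² dx (integrals over the domain).
Every integrand reduces to terms xʲ·e^(−2βx) on [0, ∞); use ∫₀^∞ xʲ·e^(−2βx) dx = j!/(2β)^(j+1).
State is unnormalized: ∫|R|² dx = 0.34208, and ∫R*·x²·R dx = 1.8742, so ⟨x²⟩ = 1.8742 / 0.34208.
⟨x²⟩ = 5.4789.

5.479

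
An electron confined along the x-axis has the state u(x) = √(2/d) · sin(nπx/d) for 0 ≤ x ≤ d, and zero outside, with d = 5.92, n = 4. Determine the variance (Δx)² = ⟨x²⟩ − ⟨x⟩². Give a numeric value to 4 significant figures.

Compute ⟨x⟩ and ⟨x²⟩ separately, then (Δx)² = ⟨x²⟩ − ⟨x⟩².
With sin²θ = (1 − cos2θ)/2 on 0 ≤ x ≤ d: ∫sin²(nπx/d) dx = d/2, ∫x·sin²(nπx/d) dx = d²/4, ∫x²·sin²(nπx/d) dx = d³·(1/6 − 1/(4n²π²)); higher powers xᵏ the same way, integrating xᵏ·cos(2nπx/d) by parts.
⟨x⟩ = 2.9600 and ⟨x²⟩ = 11.571.
(Δx)² = 11.571 − (2.9600)² = 2.8096.

2.810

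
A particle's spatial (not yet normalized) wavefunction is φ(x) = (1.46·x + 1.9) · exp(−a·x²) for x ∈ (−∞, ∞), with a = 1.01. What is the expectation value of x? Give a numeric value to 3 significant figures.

0.332

⟨x⟩ = ∫ x·|φ|² dx / ∫|φ|² dx (integrals over the domain).
Expand each integrand as polynomial × e^(−2ax²) and use ∫x^(2j)·e^(−2ax²) dx = (2j−1)!!/(4a)^j · √(π/(2a)), odd powers → 0; here √(π/(2a)) = 1.2471.
State is unnormalized: ∫|φ|² dx = 5.1600, and ∫φ*·x·φ dx = 1.7126, so ⟨x⟩ = 1.7126 / 5.1600.
⟨x⟩ = 0.33190.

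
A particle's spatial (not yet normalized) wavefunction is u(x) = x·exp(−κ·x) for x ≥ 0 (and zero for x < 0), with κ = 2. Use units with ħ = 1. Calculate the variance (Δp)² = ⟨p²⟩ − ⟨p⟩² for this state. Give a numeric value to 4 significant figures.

4.000

Compute ⟨p⟩ and ⟨p²⟩ separately; (Δp)² = ⟨p²⟩ − ⟨p⟩².
Differentiate x·exp(−κ·x) with the product rule; every integrand then reduces to terms xʲ·e^(−2κx) on [0, ∞), with ∫₀^∞ xʲ·e^(−2κx) dx = j!/(2κ)^(j+1).
Normalization: ∫|u|² dx = 0.031250.
⟨p⟩ = 0.0000 and ⟨p²⟩ = 4.0000.
(Δp)² = 4.0000 − (0.0000)² = 4.0000.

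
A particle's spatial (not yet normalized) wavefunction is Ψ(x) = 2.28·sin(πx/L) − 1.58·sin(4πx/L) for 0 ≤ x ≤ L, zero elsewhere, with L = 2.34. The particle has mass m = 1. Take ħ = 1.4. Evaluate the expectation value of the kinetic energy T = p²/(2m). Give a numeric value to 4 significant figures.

10.36

T = −(ħ²/2m) d²/dx², so ⟨T⟩ = −(ħ²/2m) ∫ Ψ*·Ψ'' dx / ∫|Ψ|² dx; with m = 1.
d²/dx² sin(jπx/L) = −(jπ/L)²·sin(jπx/L); on 0 ≤ x ≤ L, ∫sin²(jπx/L) dx = L/2 and ∫sin(jπx/L)·sin(lπx/L) dx = 0 for j ≠ l, so only diagonal terms survive in ∫|Ψ|² and ∫Ψ·Ψ″; ∫Ψ·Ψ′ dx = [Ψ²/2] between the walls = 0.
State is unnormalized: ∫|Ψ|² dx = 9.0029, and ∫Ψ*·(−ħ²/2m · Ψ'') dx = 93.293, so ⟨T⟩ = 93.293 / 9.0029.
⟨T⟩ = 10.363.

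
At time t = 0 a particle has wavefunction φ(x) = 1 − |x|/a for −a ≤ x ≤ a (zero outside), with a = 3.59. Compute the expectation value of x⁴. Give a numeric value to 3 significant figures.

4.75

⟨x⁴⟩ = ∫ x⁴·|φ|² dx / ∫|φ|² dx (integrals over the domain).
φ is even, so ∫ over [−a, a] = 2∫₀ᵃ with φ = 1 − x/a there: ∫₀ᵃ (1 − x/a)² dx = a/3, ∫₀ᵃ x²(1 − x/a)² dx = a³/30, ∫₀ᵃ x⁴(1 − x/a)² dx = a⁵/105.
State is unnormalized: ∫|φ|² dx = 2.3933, and ∫φ*·x⁴·φ dx = 11.358, so ⟨x⁴⟩ = 11.358 / 2.3933.
⟨x⁴⟩ = 4.7458.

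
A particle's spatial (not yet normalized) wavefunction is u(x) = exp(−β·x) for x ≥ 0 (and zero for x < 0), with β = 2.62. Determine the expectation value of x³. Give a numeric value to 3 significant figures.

⟨x³⟩ = ∫ x³·|u|² dx / ∫|u|² dx (integrals over the domain).
Every integrand reduces to terms xʲ·e^(−2βx) on [0, ∞); use ∫₀^∞ xʲ·e^(−2βx) dx = j!/(2β)^(j+1).
State is unnormalized: ∫|u|² dx = 0.19084, and ∫u*·x³·u dx = 0.0079584, so ⟨x³⟩ = 0.0079584 / 0.19084.
⟨x³⟩ = 0.041702.

0.0417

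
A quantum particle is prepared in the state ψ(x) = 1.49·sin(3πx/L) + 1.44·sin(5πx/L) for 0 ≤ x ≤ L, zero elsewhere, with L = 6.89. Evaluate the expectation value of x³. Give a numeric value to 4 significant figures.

103.2

⟨x³⟩ = ∫ x³·|ψ|² dx / ∫|ψ|² dx (integrals over the domain).
On 0 ≤ x ≤ L (j ≠ l): ∫sin²(jπx/L) dx = L/2, ∫sin(jπx/L)·sin(lπx/L) dx = 0; diagonal moments ∫x·sin²(jπx/L) dx = L²/4, ∫x²·sin²(jπx/L) dx = L³·(1/6 − 1/(4j²π²)); cross terms ∫x·sin(jπx/L)·sin(lπx/L) dx = 0 for j + l even and −4jlL²/(π²(j² − l²)²) for j + l odd, ∫x²·sin(jπx/L)·sin(lπx/L) dx = (−1)^(j+l)·4jlL³/(π²(j² − l²)²); higher powers the same way via product-to-sum and parts.
State is unnormalized: ∫|ψ|² dx = 14.792, and ∫ψ*·x³·ψ dx = 1525.8, so ⟨x³⟩ = 1525.8 / 14.792.
⟨x³⟩ = 103.15.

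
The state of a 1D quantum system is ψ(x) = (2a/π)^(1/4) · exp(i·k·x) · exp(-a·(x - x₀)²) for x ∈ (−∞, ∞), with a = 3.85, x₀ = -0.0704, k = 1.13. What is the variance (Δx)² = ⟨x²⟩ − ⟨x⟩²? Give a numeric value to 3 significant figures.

Compute ⟨x⟩ and ⟨x²⟩ separately, then (Δx)² = ⟨x²⟩ − ⟨x⟩².
Gaussian moments (u = x − x₀): ∫u^(2j)·e^(−2au²) du = (2j−1)!!/(4a)^j · √(π/(2a)), odd powers integrate to 0; here √(π/(2a)) = 0.63875.
⟨x⟩ = -0.070400 and ⟨x²⟩ = 0.069891.
(Δx)² = 0.069891 − (-0.070400)² = 0.064935.

0.0649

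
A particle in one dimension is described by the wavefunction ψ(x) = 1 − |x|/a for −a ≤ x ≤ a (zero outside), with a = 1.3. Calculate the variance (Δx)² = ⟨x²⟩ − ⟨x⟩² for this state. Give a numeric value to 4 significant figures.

Compute ⟨x⟩ and ⟨x²⟩ separately, then (Δx)² = ⟨x²⟩ − ⟨x⟩².
ψ is even, so ∫ over [−a, a] = 2∫₀ᵃ with ψ = 1 − x/a there: ∫₀ᵃ (1 − x/a)² dx = a/3, ∫₀ᵃ x²(1 − x/a)² dx = a³/30, ∫₀ᵃ x⁴(1 − x/a)² dx = a⁵/105.
Normalization: ∫|ψ|² dx = 0.86667.
⟨x⟩ = 0.0000 and ⟨x²⟩ = 0.16900.
(Δx)² = 0.16900 − (0.0000)² = 0.16900.

0.1690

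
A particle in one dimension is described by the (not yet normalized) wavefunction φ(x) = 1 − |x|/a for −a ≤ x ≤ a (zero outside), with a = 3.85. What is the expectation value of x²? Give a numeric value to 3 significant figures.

1.48

⟨x²⟩ = ∫ x²·|φ|² dx / ∫|φ|² dx (integrals over the domain).
φ is even, so ∫ over [−a, a] = 2∫₀ᵃ with φ = 1 − x/a there: ∫₀ᵃ (1 − x/a)² dx = a/3, ∫₀ᵃ x²(1 − x/a)² dx = a³/30, ∫₀ᵃ x⁴(1 − x/a)² dx = a⁵/105.
State is unnormalized: ∫|φ|² dx = 2.5667, and ∫φ*·x²·φ dx = 3.8044, so ⟨x²⟩ = 3.8044 / 2.5667.
⟨x²⟩ = 1.4823.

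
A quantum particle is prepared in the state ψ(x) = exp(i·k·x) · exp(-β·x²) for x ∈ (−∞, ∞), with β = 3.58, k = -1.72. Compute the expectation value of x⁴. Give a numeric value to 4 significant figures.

0.01463

⟨x⁴⟩ = ∫ x⁴·|ψ|² dx / ∫|ψ|² dx (integrals over the domain).
Gaussian moments: ∫x^(2j)·e^(−2βx²) dx = (2j−1)!!/(4β)^j · √(π/(2β)), odd powers integrate to 0; here √(π/(2β)) = 0.66240.
State is unnormalized: ∫|ψ|² dx = 0.66240, and ∫ψ*·x⁴·ψ dx = 0.0096907, so ⟨x⁴⟩ = 0.0096907 / 0.66240.
⟨x⁴⟩ = 0.014630.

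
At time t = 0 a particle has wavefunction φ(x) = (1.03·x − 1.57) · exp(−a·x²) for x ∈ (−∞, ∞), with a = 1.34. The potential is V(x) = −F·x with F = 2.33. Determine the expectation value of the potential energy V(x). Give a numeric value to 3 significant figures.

⟨V⟩ = ∫ V(x)·|φ|² dx / ∫|φ|² dx.
Expand each integrand as polynomial × e^(−2ax²) and use ∫x^(2j)·e^(−2ax²) dx = (2j−1)!!/(4a)^j · √(π/(2a)), odd powers → 0; here √(π/(2a)) = 1.0827.
State is unnormalized: ∫|φ|² dx = 2.8830, and ∫φ*·V(x)·φ dx = 1.5222, so ⟨V⟩ = 1.5222 / 2.8830.
⟨V⟩ = 0.52798.

0.528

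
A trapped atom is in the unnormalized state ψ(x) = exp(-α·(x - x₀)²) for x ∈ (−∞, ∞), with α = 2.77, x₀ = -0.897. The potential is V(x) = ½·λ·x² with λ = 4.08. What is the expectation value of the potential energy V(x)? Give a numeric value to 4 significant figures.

⟨V⟩ = ∫ V(x)·|ψ|² dx / ∫|ψ|² dx.
Gaussian moments (u = x − x₀): ∫u^(2j)·e^(−2αu²) du = (2j−1)!!/(4α)^j · √(π/(2α)), odd powers integrate to 0; here √(π/(2α)) = 0.75304.
State is unnormalized: ∫|ψ|² dx = 0.75304, and ∫ψ*·V(x)·ψ dx = 1.3747, so ⟨V⟩ = 1.3747 / 0.75304.
⟨V⟩ = 1.8255.

1.826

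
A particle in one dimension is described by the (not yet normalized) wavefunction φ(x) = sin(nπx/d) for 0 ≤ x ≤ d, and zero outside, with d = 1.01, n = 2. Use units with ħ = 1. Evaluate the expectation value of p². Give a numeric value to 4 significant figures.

38.70

p² φ = −ħ² d²φ/dx²; ⟨p²⟩ = −ħ² ∫ φ*·φ'' dx / ∫|φ|² dx.
d/dx sin(nπx/d) = (nπ/d)·cos(nπx/d) and d²/dx² sin(nπx/d) = −(nπ/d)²·sin(nπx/d); on 0 ≤ x ≤ d, ∫sin²(nπx/d) dx = d/2 and ∫sin(nπx/d)·cos(nπx/d) dx = 0.
State is unnormalized: ∫|φ|² dx = 0.50500, and ∫φ*·(−ħ² φ'') dx = 19.544, so ⟨p²⟩ = 19.544 / 0.50500.
⟨p²⟩ = 38.701.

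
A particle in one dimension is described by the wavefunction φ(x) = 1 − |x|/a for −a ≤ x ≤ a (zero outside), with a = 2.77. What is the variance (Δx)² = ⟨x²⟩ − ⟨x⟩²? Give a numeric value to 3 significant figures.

Compute ⟨x⟩ and ⟨x²⟩ separately, then (Δx)² = ⟨x²⟩ − ⟨x⟩².
φ is even, so ∫ over [−a, a] = 2∫₀ᵃ with φ = 1 − x/a there: ∫₀ᵃ (1 − x/a)² dx = a/3, ∫₀ᵃ x²(1 − x/a)² dx = a³/30, ∫₀ᵃ x⁴(1 − x/a)² dx = a⁵/105.
Normalization: ∫|φ|² dx = 1.8467.
⟨x⟩ = 0.0000 and ⟨x²⟩ = 0.76729.
(Δx)² = 0.76729 − (0.0000)² = 0.76729.

0.767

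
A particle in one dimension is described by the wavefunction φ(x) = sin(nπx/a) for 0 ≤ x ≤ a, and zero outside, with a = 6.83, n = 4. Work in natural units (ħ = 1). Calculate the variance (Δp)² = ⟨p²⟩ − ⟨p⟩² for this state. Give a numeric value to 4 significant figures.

3.385

Compute ⟨p⟩ and ⟨p²⟩ separately; (Δp)² = ⟨p²⟩ − ⟨p⟩².
d/dx sin(nπx/a) = (nπ/a)·cos(nπx/a) and d²/dx² sin(nπx/a) = −(nπ/a)²·sin(nπx/a); on 0 ≤ x ≤ a, ∫sin²(nπx/a) dx = a/2 and ∫sin(nπx/a)·cos(nπx/a) dx = 0.
Normalization: ∫|φ|² dx = 3.4150.
⟨p⟩ = 0.0000 and ⟨p²⟩ = 3.3852.
(Δp)² = 3.3852 − (0.0000)² = 3.3852.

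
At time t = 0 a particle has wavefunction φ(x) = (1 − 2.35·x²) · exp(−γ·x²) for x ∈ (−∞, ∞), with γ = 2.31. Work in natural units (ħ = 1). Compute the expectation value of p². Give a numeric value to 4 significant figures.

6.611

p² φ = −ħ² d²φ/dx²; ⟨p²⟩ = −ħ² ∫ φ*·φ'' dx / ∫|φ|² dx.
Expand each integrand as polynomial × e^(−2γx²) and use ∫x^(2j)·e^(−2γx²) dx = (2j−1)!!/(4γ)^j · √(π/(2γ)), odd powers → 0; here √(π/(2γ)) = 0.82462. Differentiate with the product rule, d/dx e^(−γx²) = −2γx·e^(−γx²).
State is unnormalized: ∫|φ|² dx = 0.56519, and ∫φ*·(−ħ² φ'') dx = 3.7363, so ⟨p²⟩ = 3.7363 / 0.56519.
⟨p²⟩ = 6.6107.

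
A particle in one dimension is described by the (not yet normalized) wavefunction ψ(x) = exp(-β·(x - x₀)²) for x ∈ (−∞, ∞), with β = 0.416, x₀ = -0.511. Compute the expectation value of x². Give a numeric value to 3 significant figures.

⟨x²⟩ = ∫ x²·|ψ|² dx / ∫|ψ|² dx (integrals over the domain).
Gaussian moments (u = x − x₀): ∫u^(2j)·e^(−2βu²) du = (2j−1)!!/(4β)^j · √(π/(2β)), odd powers integrate to 0; here √(π/(2β)) = 1.9432.
State is unnormalized: ∫|ψ|² dx = 1.9432, and ∫ψ*·x²·ψ dx = 1.6752, so ⟨x²⟩ = 1.6752 / 1.9432.
⟨x²⟩ = 0.86208.

0.862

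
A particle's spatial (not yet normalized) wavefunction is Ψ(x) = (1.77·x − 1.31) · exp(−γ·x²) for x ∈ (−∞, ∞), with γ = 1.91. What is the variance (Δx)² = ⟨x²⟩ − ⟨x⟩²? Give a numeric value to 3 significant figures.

0.0999

Compute ⟨x⟩ and ⟨x²⟩ separately, then (Δx)² = ⟨x²⟩ − ⟨x⟩².
Expand each integrand as polynomial × e^(−2γx²) and use ∫x^(2j)·e^(−2γx²) dx = (2j−1)!!/(4γ)^j · √(π/(2γ)), odd powers → 0; here √(π/(2γ)) = 0.90687.
Normalization: ∫|Ψ|² dx = 1.9281.
⟨x⟩ = -0.28549 and ⟨x²⟩ = 0.18138.
(Δx)² = 0.18138 − (-0.28549)² = 0.099877.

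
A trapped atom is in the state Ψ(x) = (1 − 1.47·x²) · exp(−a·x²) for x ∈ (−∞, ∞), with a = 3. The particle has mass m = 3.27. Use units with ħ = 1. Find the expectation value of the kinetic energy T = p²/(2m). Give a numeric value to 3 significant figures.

T = −(ħ²/2m) d²/dx², so ⟨T⟩ = −(ħ²/2m) ∫ Ψ*·Ψ'' dx / ∫|Ψ|² dx; with m = 3.27.
Expand each integrand as polynomial × e^(−2ax²) and use ∫x^(2j)·e^(−2ax²) dx = (2j−1)!!/(4a)^j · √(π/(2a)), odd powers → 0; here √(π/(2a)) = 0.72360. Differentiate with the product rule, d/dx e^(−ax²) = −2ax·e^(−ax²).
State is unnormalized: ∫|Ψ|² dx = 0.57889, and ∫Ψ*·(−ħ²/2m · Ψ'') dx = 0.44812, so ⟨T⟩ = 0.44812 / 0.57889.
⟨T⟩ = 0.77409.

0.774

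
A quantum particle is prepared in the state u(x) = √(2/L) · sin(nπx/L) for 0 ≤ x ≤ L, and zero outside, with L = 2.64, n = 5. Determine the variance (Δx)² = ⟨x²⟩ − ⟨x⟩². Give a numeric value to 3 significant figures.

Compute ⟨x⟩ and ⟨x²⟩ separately, then (Δx)² = ⟨x²⟩ − ⟨x⟩².
With sin²θ = (1 − cos2θ)/2 on 0 ≤ x ≤ L: ∫sin²(nπx/L) dx = L/2, ∫x·sin²(nπx/L) dx = L²/4, ∫x²·sin²(nπx/L) dx = L³·(1/6 − 1/(4n²π²)); higher powers xᵏ the same way, integrating xᵏ·cos(2nπx/L) by parts.
⟨x⟩ = 1.3200 and ⟨x²⟩ = 2.3091.
(Δx)² = 2.3091 − (1.3200)² = 0.56668.

0.567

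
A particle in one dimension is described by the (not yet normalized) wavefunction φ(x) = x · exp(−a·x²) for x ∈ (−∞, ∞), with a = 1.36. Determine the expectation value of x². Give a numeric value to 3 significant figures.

⟨x²⟩ = ∫ x²·|φ|² dx / ∫|φ|² dx (integrals over the domain).
Expand each integrand as polynomial × e^(−2ax²) and use ∫x^(2j)·e^(−2ax²) dx = (2j−1)!!/(4a)^j · √(π/(2a)), odd powers → 0; here √(π/(2a)) = 1.0747.
State is unnormalized: ∫|φ|² dx = 0.19756, and ∫φ*·x²·φ dx = 0.10895, so ⟨x²⟩ = 0.10895 / 0.19756.
⟨x²⟩ = 0.55147.

0.551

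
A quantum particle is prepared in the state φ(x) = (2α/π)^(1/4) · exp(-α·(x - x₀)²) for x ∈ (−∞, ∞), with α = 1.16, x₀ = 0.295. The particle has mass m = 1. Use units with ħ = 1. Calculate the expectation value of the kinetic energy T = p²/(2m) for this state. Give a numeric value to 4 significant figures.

0.5800

T = −(ħ²/2m) d²/dx², so ⟨T⟩ = −(ħ²/2m) ∫ φ*·φ'' dx; with m = 1.
Gaussian moments (u = x − x₀): ∫u^(2j)·e^(−2αu²) du = (2j−1)!!/(4α)^j · √(π/(2α)), odd powers integrate to 0; here √(π/(2α)) = 1.1637. Derivatives: d/dx e^(−αu²) = −2αu·e^(−αu²), d²/dx² e^(−αu²) = (4α²u² − 2α)·e^(−αu²).
⟨T⟩ = 0.58000.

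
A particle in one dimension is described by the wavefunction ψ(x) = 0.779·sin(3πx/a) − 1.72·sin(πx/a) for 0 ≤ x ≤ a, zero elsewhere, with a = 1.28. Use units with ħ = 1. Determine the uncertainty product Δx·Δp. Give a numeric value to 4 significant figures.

0.5240

Δx = √(⟨x²⟩−⟨x⟩²), Δp = √(⟨p²⟩−⟨p⟩²).
On 0 ≤ x ≤ a (j ≠ l): ∫sin²(jπx/a) dx = a/2, ∫sin(jπx/a)·sin(lπx/a) dx = 0; diagonal moments ∫x·sin²(jπx/a) dx = a²/4, ∫x²·sin²(jπx/a) dx = a³·(1/6 − 1/(4j²π²)); cross terms ∫x·sin(jπx/a)·sin(lπx/a) dx = 0 for j + l even and −4jla²/(π²(j² − l²)²) for j + l odd, ∫x²·sin(jπx/a)·sin(lπx/a) dx = (−1)^(j+l)·4jla³/(π²(j² − l²)²); higher powers the same way via product-to-sum and parts. d²/dx² sin(jπx/a) = −(jπ/a)²·sin(jπx/a); on 0 ≤ x ≤ a, ∫sin²(jπx/a) dx = a/2 and ∫sin(jπx/a)·sin(lπx/a) dx = 0 for j ≠ l, so only diagonal terms survive in ∫|ψ|² and ∫ψ·ψ″; ∫ψ·ψ′ dx = [ψ²/2] between the walls = 0.
Normalization: ∫|ψ|² dx = 2.2818.
⟨x⟩ = 0.64000, ⟨x²⟩ = 0.42890 ⇒ Δx = 0.13892.
⟨p⟩ = 0.0000, ⟨p²⟩ = 14.227 ⇒ Δp = 3.7718.
Δx·Δp = 0.52398.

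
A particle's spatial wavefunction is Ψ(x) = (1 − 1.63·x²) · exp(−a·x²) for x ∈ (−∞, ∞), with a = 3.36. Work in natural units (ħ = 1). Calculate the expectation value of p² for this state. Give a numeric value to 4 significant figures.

5.640

p² Ψ = −ħ² d²Ψ/dx²; ⟨p²⟩ = −ħ² ∫ Ψ*·Ψ'' dx / ∫|Ψ|² dx.
Expand each integrand as polynomial × e^(−2ax²) and use ∫x^(2j)·e^(−2ax²) dx = (2j−1)!!/(4a)^j · √(π/(2a)), odd powers → 0; here √(π/(2a)) = 0.68374. Differentiate with the product rule, d/dx e^(−ax²) = −2ax·e^(−ax²).
State is unnormalized: ∫|Ψ|² dx = 0.54806, and ∫Ψ*·(−ħ² Ψ'') dx = 3.0911, so ⟨p²⟩ = 3.0911 / 0.54806.
⟨p²⟩ = 5.6401.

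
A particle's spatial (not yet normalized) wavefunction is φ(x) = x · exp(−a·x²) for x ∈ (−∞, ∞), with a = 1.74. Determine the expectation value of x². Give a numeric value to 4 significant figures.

⟨x²⟩ = ∫ x²·|φ|² dx / ∫|φ|² dx (integrals over the domain).
Expand each integrand as polynomial × e^(−2ax²) and use ∫x^(2j)·e^(−2ax²) dx = (2j−1)!!/(4a)^j · √(π/(2a)), odd powers → 0; here √(π/(2a)) = 0.95013.
State is unnormalized: ∫|φ|² dx = 0.13651, and ∫φ*·x²·φ dx = 0.058842, so ⟨x²⟩ = 0.058842 / 0.13651.
⟨x²⟩ = 0.43103.

0.4310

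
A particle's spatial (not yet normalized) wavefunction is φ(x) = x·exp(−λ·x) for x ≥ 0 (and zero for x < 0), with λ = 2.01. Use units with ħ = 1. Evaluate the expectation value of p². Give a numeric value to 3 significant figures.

p² φ = −ħ² d²φ/dx²; ⟨p²⟩ = −ħ² ∫ φ*·φ'' dx / ∫|φ|² dx.
Differentiate x·exp(−λ·x) with the product rule; every integrand then reduces to terms xʲ·e^(−2λx) on [0, ∞), with ∫₀^∞ xʲ·e^(−2λx) dx = j!/(2λ)^(j+1).
State is unnormalized: ∫|φ|² dx = 0.030786, and ∫φ*·(−ħ² φ'') dx = 0.12438, so ⟨p²⟩ = 0.12438 / 0.030786.
⟨p²⟩ = 4.0401.

4.04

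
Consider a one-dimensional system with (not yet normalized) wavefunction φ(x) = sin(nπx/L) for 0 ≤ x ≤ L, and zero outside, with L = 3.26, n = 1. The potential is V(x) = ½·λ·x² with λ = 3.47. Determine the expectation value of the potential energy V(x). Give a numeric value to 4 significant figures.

⟨V⟩ = ∫ V(x)·|φ|² dx / ∫|φ|² dx.
With sin²θ = (1 − cos2θ)/2 on 0 ≤ x ≤ L: ∫sin²(nπx/L) dx = L/2, ∫x·sin²(nπx/L) dx = L²/4, ∫x²·sin²(nπx/L) dx = L³·(1/6 − 1/(4n²π²)); higher powers xᵏ the same way, integrating xᵏ·cos(2nπx/L) by parts.
State is unnormalized: ∫|φ|² dx = 1.6300, and ∫φ*·V(x)·φ dx = 8.4958, so ⟨V⟩ = 8.4958 / 1.6300.
⟨V⟩ = 5.2122.

5.212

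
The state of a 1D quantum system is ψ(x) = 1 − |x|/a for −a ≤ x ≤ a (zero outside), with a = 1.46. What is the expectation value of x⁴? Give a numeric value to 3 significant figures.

0.130

⟨x⁴⟩ = ∫ x⁴·|ψ|² dx / ∫|ψ|² dx (integrals over the domain).
ψ is even, so ∫ over [−a, a] = 2∫₀ᵃ with ψ = 1 − x/a there: ∫₀ᵃ (1 − x/a)² dx = a/3, ∫₀ᵃ x²(1 − x/a)² dx = a³/30, ∫₀ᵃ x⁴(1 − x/a)² dx = a⁵/105.
State is unnormalized: ∫|ψ|² dx = 0.97333, and ∫ψ*·x⁴·ψ dx = 0.12636, so ⟨x⁴⟩ = 0.12636 / 0.97333.
⟨x⁴⟩ = 0.12982.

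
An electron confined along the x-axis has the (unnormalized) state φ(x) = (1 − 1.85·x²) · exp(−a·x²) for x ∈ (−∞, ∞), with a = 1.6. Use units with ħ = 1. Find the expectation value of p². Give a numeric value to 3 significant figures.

p² φ = −ħ² d²φ/dx²; ⟨p²⟩ = −ħ² ∫ φ*·φ'' dx / ∫|φ|² dx.
Expand each integrand as polynomial × e^(−2ax²) and use ∫x^(2j)·e^(−2ax²) dx = (2j−1)!!/(4a)^j · √(π/(2a)), odd powers → 0; here √(π/(2a)) = 0.99083. Differentiate with the product rule, d/dx e^(−ax²) = −2ax·e^(−ax²).
State is unnormalized: ∫|φ|² dx = 0.66638, and ∫φ*·(−ħ² φ'') dx = 3.4291, so ⟨p²⟩ = 3.4291 / 0.66638.
⟨p²⟩ = 5.1459.

5.15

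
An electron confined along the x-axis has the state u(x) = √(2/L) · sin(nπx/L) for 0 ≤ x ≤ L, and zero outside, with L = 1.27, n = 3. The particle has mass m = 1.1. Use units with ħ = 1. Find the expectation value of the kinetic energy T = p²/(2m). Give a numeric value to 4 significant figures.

T = −(ħ²/2m) d²/dx², so ⟨T⟩ = −(ħ²/2m) ∫ u*·u'' dx; with m = 1.1.
d/dx sin(nπx/L) = (nπ/L)·cos(nπx/L) and d²/dx² sin(nπx/L) = −(nπ/L)²·sin(nπx/L); on 0 ≤ x ≤ L, ∫sin²(nπx/L) dx = L/2 and ∫sin(nπx/L)·cos(nπx/L) dx = 0.
⟨T⟩ = 25.033.

25.03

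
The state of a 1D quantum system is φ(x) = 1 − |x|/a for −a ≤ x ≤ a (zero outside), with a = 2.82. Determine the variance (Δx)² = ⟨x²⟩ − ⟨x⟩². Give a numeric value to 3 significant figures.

0.795

Compute ⟨x⟩ and ⟨x²⟩ separately, then (Δx)² = ⟨x²⟩ − ⟨x⟩².
φ is even, so ∫ over [−a, a] = 2∫₀ᵃ with φ = 1 − x/a there: ∫₀ᵃ (1 − x/a)² dx = a/3, ∫₀ᵃ x²(1 − x/a)² dx = a³/30, ∫₀ᵃ x⁴(1 − x/a)² dx = a⁵/105.
Normalization: ∫|φ|² dx = 1.8800.
⟨x⟩ = 0.0000 and ⟨x²⟩ = 0.79524.
(Δx)² = 0.79524 − (0.0000)² = 0.79524.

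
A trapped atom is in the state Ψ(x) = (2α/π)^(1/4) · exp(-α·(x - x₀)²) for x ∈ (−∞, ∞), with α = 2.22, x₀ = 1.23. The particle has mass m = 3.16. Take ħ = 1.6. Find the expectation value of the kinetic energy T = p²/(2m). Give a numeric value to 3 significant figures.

T = −(ħ²/2m) d²/dx², so ⟨T⟩ = −(ħ²/2m) ∫ Ψ*·Ψ'' dx; with m = 3.16.
Gaussian moments (u = x − x₀): ∫u^(2j)·e^(−2αu²) du = (2j−1)!!/(4α)^j · √(π/(2α)), odd powers integrate to 0; here √(π/(2α)) = 0.84117. Derivatives: d/dx e^(−αu²) = −2αu·e^(−αu²), d²/dx² e^(−αu²) = (4α²u² − 2α)·e^(−αu²).
⟨T⟩ = 0.89924.

0.899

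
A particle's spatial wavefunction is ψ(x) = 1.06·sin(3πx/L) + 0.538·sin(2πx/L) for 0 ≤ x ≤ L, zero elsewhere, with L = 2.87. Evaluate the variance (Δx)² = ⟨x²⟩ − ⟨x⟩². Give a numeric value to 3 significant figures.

Compute ⟨x⟩ and ⟨x²⟩ separately, then (Δx)² = ⟨x²⟩ − ⟨x⟩².
On 0 ≤ x ≤ L (j ≠ l): ∫sin²(jπx/L) dx = L/2, ∫sin(jπx/L)·sin(lπx/L) dx = 0; diagonal moments ∫x·sin²(jπx/L) dx = L²/4, ∫x²·sin²(jπx/L) dx = L³·(1/6 − 1/(4j²π²)); cross terms ∫x·sin(jπx/L)·sin(lπx/L) dx = 0 for j + l even and −4jlL²/(π²(j² − l²)²) for j + l odd, ∫x²·sin(jπx/L)·sin(lπx/L) dx = (−1)^(j+l)·4jlL³/(π²(j² − l²)²); higher powers the same way via product-to-sum and parts.
Normalization: ∫|ψ|² dx = 2.0277.
⟨x⟩ = 0.98434 and ⟨x²⟩ = 1.3940.
(Δx)² = 1.3940 − (0.98434)² = 0.42508.

0.425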